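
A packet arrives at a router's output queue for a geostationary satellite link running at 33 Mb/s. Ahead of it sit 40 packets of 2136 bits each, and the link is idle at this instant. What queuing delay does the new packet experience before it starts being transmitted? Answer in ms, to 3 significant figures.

Each queued packet: L/R = 2136/33000000 = 0.0647273 ms.
40 queued → 2.58909 ms.
Queuing delay = 2.59 ms.

2.59 ms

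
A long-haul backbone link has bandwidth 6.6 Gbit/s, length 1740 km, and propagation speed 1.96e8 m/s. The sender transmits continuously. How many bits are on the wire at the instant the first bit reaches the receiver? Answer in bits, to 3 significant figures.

Propagation delay = 1740000 / 196000000 = 0.00887755 s.
BDP = R × t_prop = 6600000000 × 0.00887755 = 58591800 bits.

58600000 bits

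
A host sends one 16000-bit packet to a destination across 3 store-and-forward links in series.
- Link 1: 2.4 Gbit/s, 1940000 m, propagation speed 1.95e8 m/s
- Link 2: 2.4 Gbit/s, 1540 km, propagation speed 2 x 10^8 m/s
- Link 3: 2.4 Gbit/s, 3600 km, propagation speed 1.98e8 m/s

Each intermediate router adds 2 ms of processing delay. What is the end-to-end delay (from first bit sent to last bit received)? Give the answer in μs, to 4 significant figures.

39850 μs

Transmission delay per hop = L/R = 16000/2400000000 = 6.66667 μs; 3 hops → 20 μs.
Propagation delays (d/s per hop): 9948.72, 7700, 18181.8 μs; sum = 35830.5 μs.
Processing at 2 router(s): 2 × 2 ms = 4000 μs.
End-to-end = 39850 μs.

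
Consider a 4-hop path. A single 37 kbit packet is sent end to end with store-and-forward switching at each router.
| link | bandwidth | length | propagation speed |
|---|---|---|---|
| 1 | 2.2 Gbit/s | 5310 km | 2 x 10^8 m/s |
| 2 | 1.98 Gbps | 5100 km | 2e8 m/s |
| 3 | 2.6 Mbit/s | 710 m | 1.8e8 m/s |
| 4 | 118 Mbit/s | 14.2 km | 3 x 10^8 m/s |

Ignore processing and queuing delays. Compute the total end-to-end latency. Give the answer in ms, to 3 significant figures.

L = 37000 bits.
Transmission delays (L/R per hop): 0.0168182, 0.0186869, 14.2308, 0.313559 ms; sum = 14.5798 ms.
Propagation delays (d/s per hop): 26.55, 25.5, 0.00394444, 0.0473333 ms; sum = 52.1013 ms.
End-to-end = 66.7 ms.

66.7 ms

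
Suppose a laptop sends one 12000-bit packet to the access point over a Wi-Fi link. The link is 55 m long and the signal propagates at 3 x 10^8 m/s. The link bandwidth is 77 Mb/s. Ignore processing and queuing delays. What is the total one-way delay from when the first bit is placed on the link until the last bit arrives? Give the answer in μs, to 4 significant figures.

156.0 μs

Transmission delay = L/R = 12000 / 77000000 = 155.844 μs.
Propagation delay = d/s = 55 m / 300000000 m/s = 0.183333 μs.
Total = 156.0 μs.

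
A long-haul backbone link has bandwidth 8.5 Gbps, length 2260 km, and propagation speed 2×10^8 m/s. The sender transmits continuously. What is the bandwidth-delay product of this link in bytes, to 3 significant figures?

Propagation delay = 2260000 / 200000000 = 0.0113 s.
BDP = R × t_prop = 8500000000 × 0.0113 = 96050000 bits.
In bytes: 96050000/8 = 12000000 bytes.

12000000 bytes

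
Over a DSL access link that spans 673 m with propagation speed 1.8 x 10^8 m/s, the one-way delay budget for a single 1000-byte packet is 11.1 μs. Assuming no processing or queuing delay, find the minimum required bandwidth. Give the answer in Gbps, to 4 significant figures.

L = 8000 bits.
Propagation delay = 673 / 180000000 = 3.73889 μs.
Transmission budget = 11.1 − 3.73889 = 7.36111 μs.
R ≥ L / t_tx = 8000 bits / 7.36111e-06 s = 1.087 Gbps.

1.087 Gbps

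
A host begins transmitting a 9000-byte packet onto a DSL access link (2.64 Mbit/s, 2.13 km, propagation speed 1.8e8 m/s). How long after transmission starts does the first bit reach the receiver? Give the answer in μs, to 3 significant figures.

11.8 μs

First bit experiences only propagation delay: d/s = 2130/180000000 = 11.8 μs.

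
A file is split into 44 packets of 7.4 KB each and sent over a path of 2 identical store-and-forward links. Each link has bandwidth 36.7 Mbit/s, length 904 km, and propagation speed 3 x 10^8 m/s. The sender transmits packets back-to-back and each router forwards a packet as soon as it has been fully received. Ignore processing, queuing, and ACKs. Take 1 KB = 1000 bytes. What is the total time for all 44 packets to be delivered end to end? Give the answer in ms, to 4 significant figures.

78.62 ms

Per-hop transmission t_tx = L/R = 59200/36700000 = 1.61308 ms.
Per-hop propagation t_prop = 904000/300000000 = 3.01333 ms.
Pipeline fill: first packet needs 2·t_tx to clear all hops; remaining 43 packets each add one t_tx.
Total = (2+44-1)·t_tx + 2·t_prop = 45·1.61308 + 2·3.01333 = 78.62 ms.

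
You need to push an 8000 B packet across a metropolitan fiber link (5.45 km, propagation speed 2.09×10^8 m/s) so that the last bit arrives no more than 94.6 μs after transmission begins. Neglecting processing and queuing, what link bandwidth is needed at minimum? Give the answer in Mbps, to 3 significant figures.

934 Mbps

L = 64000 bits.
Propagation delay = 5450 / 209000000 = 26.0766 μs.
Transmission budget = 94.6 − 26.0766 = 68.5234 μs.
R ≥ L / t_tx = 64000 bits / 6.85234e-05 s = 934 Mbps.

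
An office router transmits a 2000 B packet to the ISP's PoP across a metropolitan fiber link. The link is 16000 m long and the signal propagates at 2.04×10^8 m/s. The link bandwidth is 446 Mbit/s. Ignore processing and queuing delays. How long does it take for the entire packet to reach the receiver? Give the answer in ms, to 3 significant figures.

0.114 ms

L = 2000 × 8 = 16000 bits.
Transmission delay = L/R = 16000 / 446000000 = 0.0358744 ms.
Propagation delay = d/s = 16000 m / 204000000 m/s = 0.0784314 ms.
Total = 0.114 ms.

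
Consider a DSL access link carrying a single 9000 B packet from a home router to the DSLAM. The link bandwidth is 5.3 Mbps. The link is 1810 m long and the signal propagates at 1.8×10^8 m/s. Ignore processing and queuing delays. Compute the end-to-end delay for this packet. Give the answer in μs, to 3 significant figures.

13600 μs

L = 9000 × 8 = 72000 bits.
Transmission delay = L/R = 72000 / 5300000 = 13584.9 μs.
Propagation delay = d/s = 1810 m / 180000000 m/s = 10.0556 μs.
Total = 13600 μs.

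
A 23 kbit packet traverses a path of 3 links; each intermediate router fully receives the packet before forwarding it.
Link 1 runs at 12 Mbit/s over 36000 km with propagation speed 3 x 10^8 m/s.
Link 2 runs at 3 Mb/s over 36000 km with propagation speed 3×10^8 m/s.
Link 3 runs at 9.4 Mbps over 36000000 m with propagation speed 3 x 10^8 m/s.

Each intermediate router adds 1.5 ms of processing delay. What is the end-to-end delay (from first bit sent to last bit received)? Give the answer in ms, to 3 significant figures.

L = 23000 bits.
Transmission delays (L/R per hop): 1.91667, 7.66667, 2.44681 ms; sum = 12.0301 ms.
Propagation delays (d/s per hop): 120, 120, 120 ms; sum = 360 ms.
Processing at 2 router(s): 2 × 1.5 ms = 3 ms.
End-to-end = 375 ms.

375 ms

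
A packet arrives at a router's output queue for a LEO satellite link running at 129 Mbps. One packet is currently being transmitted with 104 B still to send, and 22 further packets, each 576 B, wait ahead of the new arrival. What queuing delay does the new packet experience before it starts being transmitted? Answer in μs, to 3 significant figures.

792 μs

Each queued packet: L/R = 4608/129000000 = 35.7209 μs.
22 queued → 785.86 μs.
Plus remaining 832 bits of current packet: 6.44961 μs.
Queuing delay = 792 μs.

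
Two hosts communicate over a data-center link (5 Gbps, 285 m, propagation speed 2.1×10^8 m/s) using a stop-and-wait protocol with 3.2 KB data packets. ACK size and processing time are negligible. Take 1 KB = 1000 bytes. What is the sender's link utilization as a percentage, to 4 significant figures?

t_tx = L/R = 25600/5000000000 = 5.12e-06 s.
t_prop = 285/210000000 = 1.35714e-06 s; RTT = 2.71429e-06 s.
Cycle = t_tx + RTT = 7.83429e-06 s.
Utilization = t_tx / cycle = 5.12e-06/7.83429e-06 = 65.35 %.

65.35 %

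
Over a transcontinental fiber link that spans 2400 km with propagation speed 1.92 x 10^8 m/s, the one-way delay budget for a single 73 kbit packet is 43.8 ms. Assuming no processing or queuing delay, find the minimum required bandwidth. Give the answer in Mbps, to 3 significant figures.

Propagation delay = 2400000 / 192000000 = 12.5 ms.
Transmission budget = 43.8 − 12.5 = 31.3 ms.
R ≥ L / t_tx = 73000 bits / 0.0313 s = 2.33 Mbps.

2.33 Mbps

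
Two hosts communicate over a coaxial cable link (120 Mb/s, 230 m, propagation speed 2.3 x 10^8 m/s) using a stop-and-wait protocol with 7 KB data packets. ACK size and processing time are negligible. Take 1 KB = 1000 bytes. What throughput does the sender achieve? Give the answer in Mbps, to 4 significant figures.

t_tx = L/R = 56000/120000000 = 0.000466667 s.
t_prop = 230/2.3e+08 = 1e-06 s; RTT = 2e-06 s.
Cycle = t_tx + RTT = 0.000468667 s.
Throughput = L / cycle = 56000 / 0.000468667 = 119.5 Mbps.

119.5 Mbps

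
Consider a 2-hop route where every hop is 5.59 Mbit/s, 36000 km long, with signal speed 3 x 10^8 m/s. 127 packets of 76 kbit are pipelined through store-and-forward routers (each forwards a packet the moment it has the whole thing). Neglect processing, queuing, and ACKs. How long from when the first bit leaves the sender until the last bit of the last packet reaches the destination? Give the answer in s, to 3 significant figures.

Per-hop transmission t_tx = L/R = 76000/5590000 = 0.0135957 s.
Per-hop propagation t_prop = 36000000/300000000 = 0.12 s.
Pipeline fill: first packet needs 2·t_tx to clear all hops; remaining 126 packets each add one t_tx.
Total = (2+127-1)·t_tx + 2·t_prop = 128·0.0135957 + 2·0.12 = 1.98 s.

1.98 s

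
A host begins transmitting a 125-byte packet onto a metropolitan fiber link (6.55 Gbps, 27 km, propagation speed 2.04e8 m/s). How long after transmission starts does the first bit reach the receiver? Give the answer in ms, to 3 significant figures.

0.132 ms

First bit experiences only propagation delay: d/s = 27000/204000000 = 0.132 ms.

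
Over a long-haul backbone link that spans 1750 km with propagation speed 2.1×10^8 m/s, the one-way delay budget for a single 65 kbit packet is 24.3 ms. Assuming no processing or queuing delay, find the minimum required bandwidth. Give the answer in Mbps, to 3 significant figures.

4.07 Mbps

Propagation delay = 1750000 / 210000000 = 8.33333 ms.
Transmission budget = 24.3 − 8.33333 = 15.9667 ms.
R ≥ L / t_tx = 65000 bits / 0.0159667 s = 4.07 Mbps.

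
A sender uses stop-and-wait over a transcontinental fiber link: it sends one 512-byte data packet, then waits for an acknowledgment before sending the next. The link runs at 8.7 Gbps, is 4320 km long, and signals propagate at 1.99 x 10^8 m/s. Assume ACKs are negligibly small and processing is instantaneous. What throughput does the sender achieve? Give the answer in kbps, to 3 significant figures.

t_tx = L/R = 4096/8700000000 = 4.70805e-07 s.
t_prop = 4320000/199000000 = 0.0217085 s; RTT = 0.0434171 s.
Cycle = t_tx + RTT = 0.0434176 s.
Throughput = L / cycle = 4096 / 0.0434176 = 94.3 kbps.

94.3 kbps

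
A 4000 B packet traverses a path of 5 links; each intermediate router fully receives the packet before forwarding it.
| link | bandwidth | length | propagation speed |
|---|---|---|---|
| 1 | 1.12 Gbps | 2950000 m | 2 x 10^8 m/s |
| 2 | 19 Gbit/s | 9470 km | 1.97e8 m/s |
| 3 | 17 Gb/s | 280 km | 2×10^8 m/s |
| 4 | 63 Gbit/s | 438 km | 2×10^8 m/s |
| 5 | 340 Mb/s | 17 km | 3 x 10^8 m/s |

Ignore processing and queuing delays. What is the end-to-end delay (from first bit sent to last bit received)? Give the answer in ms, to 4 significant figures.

66.59 ms

L = 4000 × 8 = 32000 bits.
Transmission delays (L/R per hop): 0.0285714, 0.00168421, 0.00188235, 0.000507937, 0.0941176 ms; sum = 0.126764 ms.
Propagation delays (d/s per hop): 14.75, 48.0711, 1.4, 2.19, 0.0566667 ms; sum = 66.4677 ms.
End-to-end = 66.59 ms.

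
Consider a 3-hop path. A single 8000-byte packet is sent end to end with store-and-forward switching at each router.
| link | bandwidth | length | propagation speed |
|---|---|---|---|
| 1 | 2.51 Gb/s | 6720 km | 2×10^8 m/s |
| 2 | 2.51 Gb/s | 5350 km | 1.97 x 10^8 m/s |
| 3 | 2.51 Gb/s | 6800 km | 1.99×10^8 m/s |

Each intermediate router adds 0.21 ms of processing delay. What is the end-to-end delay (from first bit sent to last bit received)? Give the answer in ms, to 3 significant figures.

L = 8000 × 8 = 64000 bits.
Transmission delay per hop = L/R = 64000/2510000000 = 0.025498 ms; 3 hops → 0.076494 ms.
Propagation delays (d/s per hop): 33.6, 27.1574, 34.1709 ms; sum = 94.9282 ms.
Processing at 2 router(s): 2 × 0.21 ms = 0.42 ms.
End-to-end = 95.4 ms.

95.4 ms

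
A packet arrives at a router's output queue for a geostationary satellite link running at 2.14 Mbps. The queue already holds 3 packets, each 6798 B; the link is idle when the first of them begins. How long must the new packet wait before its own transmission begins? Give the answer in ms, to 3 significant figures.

76.2 ms

Each queued packet: L/R = 54384/2140000 = 25.4131 ms.
3 queued → 76.2393 ms.
Queuing delay = 76.2 ms.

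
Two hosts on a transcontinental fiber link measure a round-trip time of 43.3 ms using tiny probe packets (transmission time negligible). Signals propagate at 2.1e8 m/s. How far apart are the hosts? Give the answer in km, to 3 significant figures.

4550 km

One-way propagation = RTT/2 = 21.65 ms.
d = s × t = 210000000 × 0.02165 = 4550 km.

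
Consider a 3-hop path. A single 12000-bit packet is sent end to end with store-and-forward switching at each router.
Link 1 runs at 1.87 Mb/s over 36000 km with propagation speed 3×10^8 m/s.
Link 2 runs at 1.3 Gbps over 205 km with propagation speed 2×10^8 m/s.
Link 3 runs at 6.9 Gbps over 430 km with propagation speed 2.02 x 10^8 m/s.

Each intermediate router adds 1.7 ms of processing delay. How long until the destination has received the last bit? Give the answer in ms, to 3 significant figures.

Transmission delays (L/R per hop): 6.41711, 0.00923077, 0.00173913 ms; sum = 6.42808 ms.
Propagation delays (d/s per hop): 120, 1.025, 2.12871 ms; sum = 123.154 ms.
Processing at 2 router(s): 2 × 1.7 ms = 3.4 ms.
End-to-end = 133 ms.

133 ms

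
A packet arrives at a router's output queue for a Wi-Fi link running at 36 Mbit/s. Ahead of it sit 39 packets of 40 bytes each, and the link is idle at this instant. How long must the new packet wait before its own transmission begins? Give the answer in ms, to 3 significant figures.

0.347 ms

Each queued packet: L/R = 320/36000000 = 0.00888889 ms.
39 queued → 0.346667 ms.
Queuing delay = 0.347 ms.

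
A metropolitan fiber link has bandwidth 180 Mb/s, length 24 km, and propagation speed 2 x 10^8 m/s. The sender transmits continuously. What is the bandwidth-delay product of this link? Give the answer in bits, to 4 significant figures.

Propagation delay = 24000 / 200000000 = 0.00012 s.
BDP = R × t_prop = 180000000 × 0.00012 = 21600 bits.

21600 bits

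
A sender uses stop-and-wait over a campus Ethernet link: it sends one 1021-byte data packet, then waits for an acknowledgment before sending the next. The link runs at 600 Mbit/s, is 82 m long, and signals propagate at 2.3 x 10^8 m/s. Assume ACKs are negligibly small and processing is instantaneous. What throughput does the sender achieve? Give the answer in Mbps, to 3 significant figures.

t_tx = L/R = 8168/600000000 = 1.36133e-05 s.
t_prop = 82/2.3e+08 = 3.56522e-07 s; RTT = 7.13043e-07 s.
Cycle = t_tx + RTT = 1.43264e-05 s.
Throughput = L / cycle = 8168 / 1.43264e-05 = 570 Mbps.

570 Mbps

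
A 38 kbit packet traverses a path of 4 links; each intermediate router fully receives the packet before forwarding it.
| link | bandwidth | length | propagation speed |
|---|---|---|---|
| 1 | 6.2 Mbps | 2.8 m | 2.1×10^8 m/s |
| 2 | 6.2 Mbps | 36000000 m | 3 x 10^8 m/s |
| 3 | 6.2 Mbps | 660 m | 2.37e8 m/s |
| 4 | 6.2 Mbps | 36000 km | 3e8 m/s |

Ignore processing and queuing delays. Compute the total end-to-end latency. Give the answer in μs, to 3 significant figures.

265000 μs

L = 38000 bits.
Transmission delay per hop = L/R = 38000/6200000 = 6129.03 μs; 4 hops → 24516.1 μs.
Propagation delays (d/s per hop): 0.0133333, 120000, 2.78481, 120000 μs; sum = 240003 μs.
End-to-end = 265000 μs.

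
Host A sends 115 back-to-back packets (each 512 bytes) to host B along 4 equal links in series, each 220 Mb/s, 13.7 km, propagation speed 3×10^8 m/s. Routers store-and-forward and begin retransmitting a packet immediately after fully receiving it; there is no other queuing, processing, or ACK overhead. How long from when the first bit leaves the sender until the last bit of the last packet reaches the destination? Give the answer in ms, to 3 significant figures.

2.38 ms

Per-hop transmission t_tx = L/R = 4096/220000000 = 0.0186182 ms.
Per-hop propagation t_prop = 13700/300000000 = 0.0456667 ms.
Pipeline fill: first packet needs 4·t_tx to clear all hops; remaining 114 packets each add one t_tx.
Total = (4+115-1)·t_tx + 4·t_prop = 118·0.0186182 + 4·0.0456667 = 2.38 ms.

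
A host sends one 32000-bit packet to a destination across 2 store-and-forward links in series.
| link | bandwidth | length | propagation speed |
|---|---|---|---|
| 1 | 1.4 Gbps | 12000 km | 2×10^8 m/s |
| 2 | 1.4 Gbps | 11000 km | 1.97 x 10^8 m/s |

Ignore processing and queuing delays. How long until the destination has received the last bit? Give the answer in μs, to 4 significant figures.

Transmission delay per hop = L/R = 32000/1400000000 = 22.8571 μs; 2 hops → 45.7143 μs.
Propagation delays (d/s per hop): 60000, 55837.6 μs; sum = 115838 μs.
End-to-end = 115900 μs.

115900 μs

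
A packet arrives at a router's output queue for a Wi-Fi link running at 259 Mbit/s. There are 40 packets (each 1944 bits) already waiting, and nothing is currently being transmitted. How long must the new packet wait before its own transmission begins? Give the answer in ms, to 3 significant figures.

Each queued packet: L/R = 1944/259000000 = 0.00750579 ms.
40 queued → 0.300232 ms.
Queuing delay = 0.300 ms.

0.300 ms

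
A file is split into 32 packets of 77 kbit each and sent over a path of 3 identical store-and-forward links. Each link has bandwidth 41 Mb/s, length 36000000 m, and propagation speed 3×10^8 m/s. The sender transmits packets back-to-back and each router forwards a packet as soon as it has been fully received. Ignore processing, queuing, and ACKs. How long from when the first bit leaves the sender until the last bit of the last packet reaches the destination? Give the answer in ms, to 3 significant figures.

Per-hop transmission t_tx = L/R = 77000/41000000 = 1.87805 ms.
Per-hop propagation t_prop = 36000000/300000000 = 120 ms.
Pipeline fill: first packet needs 3·t_tx to clear all hops; remaining 31 packets each add one t_tx.
Total = (3+32-1)·t_tx + 3·t_prop = 34·1.87805 + 3·120 = 424 ms.

424 ms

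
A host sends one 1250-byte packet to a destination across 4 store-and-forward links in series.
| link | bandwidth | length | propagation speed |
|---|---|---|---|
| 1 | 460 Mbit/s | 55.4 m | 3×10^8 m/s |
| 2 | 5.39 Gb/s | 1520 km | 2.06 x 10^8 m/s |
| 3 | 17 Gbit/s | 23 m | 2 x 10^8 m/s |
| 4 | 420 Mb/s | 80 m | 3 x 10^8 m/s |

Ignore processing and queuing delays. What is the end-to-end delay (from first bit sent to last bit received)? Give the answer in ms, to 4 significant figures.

7.427 ms

L = 1250 × 8 = 10000 bits.
Transmission delays (L/R per hop): 0.0217391, 0.00185529, 0.000588235, 0.0238095 ms; sum = 0.0479922 ms.
Propagation delays (d/s per hop): 0.000184667, 7.37864, 0.000115, 0.000266667 ms; sum = 7.37921 ms.
End-to-end = 7.427 ms.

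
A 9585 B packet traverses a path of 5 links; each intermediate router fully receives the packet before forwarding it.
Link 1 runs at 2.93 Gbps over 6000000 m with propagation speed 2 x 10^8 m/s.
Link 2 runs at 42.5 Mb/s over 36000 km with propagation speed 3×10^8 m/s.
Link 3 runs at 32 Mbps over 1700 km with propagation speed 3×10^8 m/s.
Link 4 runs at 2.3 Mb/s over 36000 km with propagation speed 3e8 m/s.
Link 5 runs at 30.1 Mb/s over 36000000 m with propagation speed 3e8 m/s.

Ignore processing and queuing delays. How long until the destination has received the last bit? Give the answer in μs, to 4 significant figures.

435800 μs

L = 9585 × 8 = 76680 bits.
Transmission delays (L/R per hop): 26.1706, 1804.24, 2396.25, 33339.1, 2547.51 μs; sum = 40113.3 μs.
Propagation delays (d/s per hop): 30000, 120000, 5666.67, 120000, 120000 μs; sum = 395667 μs.
End-to-end = 435800 μs.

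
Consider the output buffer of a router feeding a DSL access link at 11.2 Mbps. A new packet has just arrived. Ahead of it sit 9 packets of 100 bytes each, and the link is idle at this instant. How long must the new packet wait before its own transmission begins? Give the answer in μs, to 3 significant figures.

Each queued packet: L/R = 800/11200000 = 71.4286 μs.
9 queued → 642.857 μs.
Queuing delay = 643 μs.

643 μs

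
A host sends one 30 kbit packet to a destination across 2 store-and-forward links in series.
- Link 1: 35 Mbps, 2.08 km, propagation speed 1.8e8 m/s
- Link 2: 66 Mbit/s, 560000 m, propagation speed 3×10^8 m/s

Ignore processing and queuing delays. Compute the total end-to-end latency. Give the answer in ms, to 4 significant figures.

3.190 ms

L = 30000 bits.
Transmission delays (L/R per hop): 0.857143, 0.454545 ms; sum = 1.31169 ms.
Propagation delays (d/s per hop): 0.0115556, 1.86667 ms; sum = 1.87822 ms.
End-to-end = 3.190 ms.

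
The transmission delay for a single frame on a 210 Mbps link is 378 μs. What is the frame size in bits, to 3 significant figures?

79400 bits

L = R × t_tx = 210000000 b/s × 0.000378 s = 79380 bits.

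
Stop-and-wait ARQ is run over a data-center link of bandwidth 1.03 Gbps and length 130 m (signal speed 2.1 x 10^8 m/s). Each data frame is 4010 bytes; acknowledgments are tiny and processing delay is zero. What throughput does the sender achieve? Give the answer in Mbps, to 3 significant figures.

t_tx = L/R = 32080/1030000000 = 3.11456e-05 s.
t_prop = 130/210000000 = 6.19048e-07 s; RTT = 1.2381e-06 s.
Cycle = t_tx + RTT = 3.23837e-05 s.
Throughput = L / cycle = 32080 / 3.23837e-05 = 991 Mbps.

991 Mbps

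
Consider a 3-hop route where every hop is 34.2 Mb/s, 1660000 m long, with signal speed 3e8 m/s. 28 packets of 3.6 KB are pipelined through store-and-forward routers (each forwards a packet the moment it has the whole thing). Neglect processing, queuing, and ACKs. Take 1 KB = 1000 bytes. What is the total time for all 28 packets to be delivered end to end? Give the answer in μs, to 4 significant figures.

41860 μs

Per-hop transmission t_tx = L/R = 28800/34200000 = 842.105 μs.
Per-hop propagation t_prop = 1660000/300000000 = 5533.33 μs.
Pipeline fill: first packet needs 3·t_tx to clear all hops; remaining 27 packets each add one t_tx.
Total = (3+28-1)·t_tx + 3·t_prop = 30·842.105 + 3·5533.33 = 41860 μs.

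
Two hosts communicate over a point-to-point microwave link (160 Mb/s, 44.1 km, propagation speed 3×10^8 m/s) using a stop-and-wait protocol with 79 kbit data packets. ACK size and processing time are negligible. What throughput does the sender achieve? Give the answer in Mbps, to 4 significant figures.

100.3 Mbps

t_tx = L/R = 79000/160000000 = 0.00049375 s.
t_prop = 44100/300000000 = 0.000147 s; RTT = 0.000294 s.
Cycle = t_tx + RTT = 0.00078775 s.
Throughput = L / cycle = 79000 / 0.00078775 = 100.3 Mbps.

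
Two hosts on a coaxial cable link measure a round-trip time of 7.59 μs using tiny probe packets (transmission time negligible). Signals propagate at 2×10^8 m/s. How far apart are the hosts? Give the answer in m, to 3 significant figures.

759 m

One-way propagation = RTT/2 = 3.795 μs.
d = s × t = 200000000 × 3.795e-06 = 759 m.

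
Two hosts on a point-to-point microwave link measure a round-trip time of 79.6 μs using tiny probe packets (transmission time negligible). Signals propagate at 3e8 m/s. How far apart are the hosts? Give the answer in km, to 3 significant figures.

One-way propagation = RTT/2 = 39.8 μs.
d = s × t = 300000000 × 3.98e-05 = 11.9 km.

11.9 km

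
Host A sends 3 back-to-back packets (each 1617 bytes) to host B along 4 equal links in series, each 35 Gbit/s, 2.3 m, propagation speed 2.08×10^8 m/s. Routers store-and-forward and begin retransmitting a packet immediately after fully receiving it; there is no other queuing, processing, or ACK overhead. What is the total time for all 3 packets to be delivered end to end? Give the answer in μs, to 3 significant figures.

Per-hop transmission t_tx = L/R = 12936/35000000000 = 0.3696 μs.
Per-hop propagation t_prop = 2.3/208000000 = 0.0110577 μs.
Pipeline fill: first packet needs 4·t_tx to clear all hops; remaining 2 packets each add one t_tx.
Total = (4+3-1)·t_tx + 4·t_prop = 6·0.3696 + 4·0.0110577 = 2.26 μs.

2.26 μs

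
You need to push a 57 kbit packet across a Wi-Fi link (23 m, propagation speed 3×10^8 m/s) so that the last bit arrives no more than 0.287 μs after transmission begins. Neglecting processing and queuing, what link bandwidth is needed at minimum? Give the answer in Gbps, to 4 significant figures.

271.0 Gbps

Propagation delay = 23 / 300000000 = 0.0766667 μs.
Transmission budget = 0.287 − 0.0766667 = 0.210333 μs.
R ≥ L / t_tx = 57000 bits / 2.10333e-07 s = 271.0 Gbps.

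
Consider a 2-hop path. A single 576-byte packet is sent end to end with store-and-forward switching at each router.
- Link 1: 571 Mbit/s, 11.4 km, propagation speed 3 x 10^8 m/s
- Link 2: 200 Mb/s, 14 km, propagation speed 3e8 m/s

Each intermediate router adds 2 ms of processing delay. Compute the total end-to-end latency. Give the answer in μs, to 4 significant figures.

2116 μs

L = 576 × 8 = 4608 bits.
Transmission delays (L/R per hop): 8.07005, 23.04 μs; sum = 31.1101 μs.
Propagation delays (d/s per hop): 38, 46.6667 μs; sum = 84.6667 μs.
Processing at 1 router(s): 1 × 2 ms = 2000 μs.
End-to-end = 2116 μs.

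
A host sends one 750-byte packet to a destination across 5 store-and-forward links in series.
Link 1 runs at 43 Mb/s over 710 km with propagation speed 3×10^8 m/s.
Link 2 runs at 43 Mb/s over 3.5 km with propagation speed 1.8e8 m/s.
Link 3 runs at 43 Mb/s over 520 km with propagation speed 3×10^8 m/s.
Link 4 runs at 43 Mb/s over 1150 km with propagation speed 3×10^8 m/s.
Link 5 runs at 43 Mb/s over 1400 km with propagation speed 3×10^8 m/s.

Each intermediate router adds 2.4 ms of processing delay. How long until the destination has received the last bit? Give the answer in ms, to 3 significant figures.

22.9 ms

L = 750 × 8 = 6000 bits.
Transmission delay per hop = L/R = 6000/43000000 = 0.139535 ms; 5 hops → 0.697674 ms.
Propagation delays (d/s per hop): 2.36667, 0.0194444, 1.73333, 3.83333, 4.66667 ms; sum = 12.6194 ms.
Processing at 4 router(s): 4 × 2.4 ms = 9.6 ms.
End-to-end = 22.9 ms.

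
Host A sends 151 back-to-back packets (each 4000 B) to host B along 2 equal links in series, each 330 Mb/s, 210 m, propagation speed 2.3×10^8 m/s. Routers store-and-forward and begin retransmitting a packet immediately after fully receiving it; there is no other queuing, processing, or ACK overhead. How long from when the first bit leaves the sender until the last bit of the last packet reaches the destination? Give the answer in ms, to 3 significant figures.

Per-hop transmission t_tx = L/R = 32000/330000000 = 0.0969697 ms.
Per-hop propagation t_prop = 210/2.3e+08 = 0.000913043 ms.
Pipeline fill: first packet needs 2·t_tx to clear all hops; remaining 150 packets each add one t_tx.
Total = (2+151-1)·t_tx + 2·t_prop = 152·0.0969697 + 2·0.000913043 = 14.7 ms.

14.7 ms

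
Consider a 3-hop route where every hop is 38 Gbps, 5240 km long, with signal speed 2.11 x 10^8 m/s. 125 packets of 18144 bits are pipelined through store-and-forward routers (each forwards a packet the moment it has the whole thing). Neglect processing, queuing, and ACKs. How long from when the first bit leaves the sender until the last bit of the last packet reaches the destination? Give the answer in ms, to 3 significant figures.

Per-hop transmission t_tx = L/R = 18144/38000000000 = 0.000477474 ms.
Per-hop propagation t_prop = 5240000/211000000 = 24.8341 ms.
Pipeline fill: first packet needs 3·t_tx to clear all hops; remaining 124 packets each add one t_tx.
Total = (3+125-1)·t_tx + 3·t_prop = 127·0.000477474 + 3·24.8341 = 74.6 ms.

74.6 ms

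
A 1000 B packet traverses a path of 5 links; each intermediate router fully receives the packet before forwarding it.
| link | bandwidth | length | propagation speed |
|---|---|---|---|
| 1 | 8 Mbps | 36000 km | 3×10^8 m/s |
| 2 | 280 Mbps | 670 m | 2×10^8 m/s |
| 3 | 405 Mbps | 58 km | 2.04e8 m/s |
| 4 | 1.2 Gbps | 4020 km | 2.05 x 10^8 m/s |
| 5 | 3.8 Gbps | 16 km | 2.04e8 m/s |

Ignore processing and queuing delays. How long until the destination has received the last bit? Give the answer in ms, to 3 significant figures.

141 ms

L = 1000 × 8 = 8000 bits.
Transmission delays (L/R per hop): 1, 0.0285714, 0.0197531, 0.00666667, 0.00210526 ms; sum = 1.0571 ms.
Propagation delays (d/s per hop): 120, 0.00335, 0.284314, 19.6098, 0.0784314 ms; sum = 139.976 ms.
End-to-end = 141 ms.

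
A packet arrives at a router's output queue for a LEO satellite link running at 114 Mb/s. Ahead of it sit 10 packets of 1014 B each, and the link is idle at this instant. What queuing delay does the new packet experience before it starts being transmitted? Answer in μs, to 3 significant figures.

712 μs

Each queued packet: L/R = 8112/114000000 = 71.1579 μs.
10 queued → 711.579 μs.
Queuing delay = 712 μs.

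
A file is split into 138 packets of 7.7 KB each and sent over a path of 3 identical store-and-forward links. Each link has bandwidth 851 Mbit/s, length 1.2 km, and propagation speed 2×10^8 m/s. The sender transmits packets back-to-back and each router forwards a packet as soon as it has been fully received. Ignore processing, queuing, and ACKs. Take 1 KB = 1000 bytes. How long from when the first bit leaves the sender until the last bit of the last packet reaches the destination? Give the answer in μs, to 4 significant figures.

10150 μs

Per-hop transmission t_tx = L/R = 61600/851000000 = 72.3854 μs.
Per-hop propagation t_prop = 1200/200000000 = 6 μs.
Pipeline fill: first packet needs 3·t_tx to clear all hops; remaining 137 packets each add one t_tx.
Total = (3+138-1)·t_tx + 3·t_prop = 140·72.3854 + 3·6 = 10150 μs.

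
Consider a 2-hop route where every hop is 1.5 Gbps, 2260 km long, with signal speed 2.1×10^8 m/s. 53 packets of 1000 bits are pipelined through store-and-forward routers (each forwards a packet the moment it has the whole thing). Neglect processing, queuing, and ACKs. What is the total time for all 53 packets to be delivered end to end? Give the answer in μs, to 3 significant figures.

21600 μs

Per-hop transmission t_tx = L/R = 1000/1500000000 = 0.666667 μs.
Per-hop propagation t_prop = 2260000/210000000 = 10761.9 μs.
Pipeline fill: first packet needs 2·t_tx to clear all hops; remaining 52 packets each add one t_tx.
Total = (2+53-1)·t_tx + 2·t_prop = 54·0.666667 + 2·10761.9 = 21600 μs.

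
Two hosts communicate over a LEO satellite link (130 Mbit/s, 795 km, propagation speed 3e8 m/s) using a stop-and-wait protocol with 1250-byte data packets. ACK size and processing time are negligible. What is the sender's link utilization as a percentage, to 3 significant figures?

1.43 %

t_tx = L/R = 10000/130000000 = 7.69231e-05 s.
t_prop = 795000/300000000 = 0.00265 s; RTT = 0.0053 s.
Cycle = t_tx + RTT = 0.00537692 s.
Utilization = t_tx / cycle = 7.69231e-05/0.00537692 = 1.43 %.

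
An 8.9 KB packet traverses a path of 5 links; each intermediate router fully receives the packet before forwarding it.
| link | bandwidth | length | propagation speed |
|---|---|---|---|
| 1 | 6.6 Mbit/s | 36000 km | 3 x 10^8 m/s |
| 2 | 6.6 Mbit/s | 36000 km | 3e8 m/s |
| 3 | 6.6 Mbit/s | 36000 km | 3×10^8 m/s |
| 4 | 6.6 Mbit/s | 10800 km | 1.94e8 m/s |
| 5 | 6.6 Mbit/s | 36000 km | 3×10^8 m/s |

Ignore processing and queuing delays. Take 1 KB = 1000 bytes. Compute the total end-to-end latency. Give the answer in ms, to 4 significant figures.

589.6 ms

L = 71200 bits.
Transmission delay per hop = L/R = 71200/6600000 = 10.7879 ms; 5 hops → 53.9394 ms.
Propagation delays (d/s per hop): 120, 120, 120, 55.6701, 120 ms; sum = 535.67 ms.
End-to-end = 589.6 ms.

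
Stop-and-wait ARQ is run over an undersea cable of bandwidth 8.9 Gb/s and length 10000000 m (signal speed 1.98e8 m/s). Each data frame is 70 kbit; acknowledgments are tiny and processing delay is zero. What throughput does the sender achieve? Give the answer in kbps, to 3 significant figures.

t_tx = L/R = 70000/8900000000 = 7.86517e-06 s.
t_prop = 10000000/198000000 = 0.0505051 s; RTT = 0.10101 s.
Cycle = t_tx + RTT = 0.101018 s.
Throughput = L / cycle = 70000 / 0.101018 = 693 kbps.

693 kbps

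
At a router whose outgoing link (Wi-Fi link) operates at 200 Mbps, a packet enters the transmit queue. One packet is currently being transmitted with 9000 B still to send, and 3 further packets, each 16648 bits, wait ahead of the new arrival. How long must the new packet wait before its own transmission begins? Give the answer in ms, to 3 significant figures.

Each queued packet: L/R = 16648/200000000 = 0.08324 ms.
3 queued → 0.24972 ms.
Plus remaining 72000 bits of current packet: 0.36 ms.
Queuing delay = 0.610 ms.

0.610 ms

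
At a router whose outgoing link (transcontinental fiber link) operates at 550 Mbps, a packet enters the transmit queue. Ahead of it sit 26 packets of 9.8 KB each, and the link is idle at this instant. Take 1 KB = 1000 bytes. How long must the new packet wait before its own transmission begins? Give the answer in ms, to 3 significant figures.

Each queued packet: L/R = 78400/550000000 = 0.142545 ms.
26 queued → 3.70618 ms.
Queuing delay = 3.71 ms.

3.71 ms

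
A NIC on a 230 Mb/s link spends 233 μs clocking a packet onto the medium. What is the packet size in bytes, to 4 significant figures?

L = R × t_tx = 230000000 b/s × 0.000233 s = 53590 bits.
In bytes: 53590 / 8 = 6699 bytes.

6699 bytes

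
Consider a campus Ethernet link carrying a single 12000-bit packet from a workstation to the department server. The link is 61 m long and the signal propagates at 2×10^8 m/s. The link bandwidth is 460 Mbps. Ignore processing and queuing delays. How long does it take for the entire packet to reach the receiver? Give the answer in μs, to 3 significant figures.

26.4 μs

Transmission delay = L/R = 12000 / 460000000 = 26.087 μs.
Propagation delay = d/s = 61 m / 200000000 m/s = 0.305 μs.
Total = 26.4 μs.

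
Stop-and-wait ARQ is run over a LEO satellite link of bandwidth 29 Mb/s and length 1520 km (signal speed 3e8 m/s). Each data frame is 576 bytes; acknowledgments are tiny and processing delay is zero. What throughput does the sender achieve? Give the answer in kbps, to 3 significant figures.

t_tx = L/R = 4608/29000000 = 0.000158897 s.
t_prop = 1520000/300000000 = 0.00506667 s; RTT = 0.0101333 s.
Cycle = t_tx + RTT = 0.0102922 s.
Throughput = L / cycle = 4608 / 0.0102922 = 448 kbps.

448 kbps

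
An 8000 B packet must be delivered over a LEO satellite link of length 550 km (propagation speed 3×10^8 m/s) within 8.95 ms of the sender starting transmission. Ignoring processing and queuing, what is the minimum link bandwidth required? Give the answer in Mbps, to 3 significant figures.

8.99 Mbps

L = 64000 bits.
Propagation delay = 550000 / 300000000 = 1.83333 ms.
Transmission budget = 8.95 − 1.83333 = 7.11667 ms.
R ≥ L / t_tx = 64000 bits / 0.00711667 s = 8.99 Mbps.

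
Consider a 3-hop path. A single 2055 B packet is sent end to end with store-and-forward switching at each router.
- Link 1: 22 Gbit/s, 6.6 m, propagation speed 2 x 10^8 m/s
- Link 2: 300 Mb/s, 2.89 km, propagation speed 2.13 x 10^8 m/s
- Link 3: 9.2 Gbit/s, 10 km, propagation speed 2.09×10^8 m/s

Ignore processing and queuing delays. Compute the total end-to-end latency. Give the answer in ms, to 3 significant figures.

L = 2055 × 8 = 16440 bits.
Transmission delays (L/R per hop): 0.000747273, 0.0548, 0.00178696 ms; sum = 0.0573342 ms.
Propagation delays (d/s per hop): 3.3e-05, 0.0135681, 0.0478469 ms; sum = 0.061448 ms.
End-to-end = 0.119 ms.

0.119 ms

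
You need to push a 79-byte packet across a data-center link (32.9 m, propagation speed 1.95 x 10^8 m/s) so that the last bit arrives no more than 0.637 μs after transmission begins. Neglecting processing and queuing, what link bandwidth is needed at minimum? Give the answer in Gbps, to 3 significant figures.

1.35 Gbps

L = 632 bits.
Propagation delay = 32.9 / 195000000 = 0.168718 μs.
Transmission budget = 0.637 − 0.168718 = 0.468282 μs.
R ≥ L / t_tx = 632 bits / 4.68282e-07 s = 1.35 Gbps.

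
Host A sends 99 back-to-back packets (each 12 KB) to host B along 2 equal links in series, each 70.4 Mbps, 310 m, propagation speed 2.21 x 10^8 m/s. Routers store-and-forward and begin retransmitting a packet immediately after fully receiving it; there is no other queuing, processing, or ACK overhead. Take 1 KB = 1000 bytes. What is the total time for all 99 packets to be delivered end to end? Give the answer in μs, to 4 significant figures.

136400 μs

Per-hop transmission t_tx = L/R = 96000/70400000 = 1363.64 μs.
Per-hop propagation t_prop = 310/221000000 = 1.40271 μs.
Pipeline fill: first packet needs 2·t_tx to clear all hops; remaining 98 packets each add one t_tx.
Total = (2+99-1)·t_tx + 2·t_prop = 100·1363.64 + 2·1.40271 = 136400 μs.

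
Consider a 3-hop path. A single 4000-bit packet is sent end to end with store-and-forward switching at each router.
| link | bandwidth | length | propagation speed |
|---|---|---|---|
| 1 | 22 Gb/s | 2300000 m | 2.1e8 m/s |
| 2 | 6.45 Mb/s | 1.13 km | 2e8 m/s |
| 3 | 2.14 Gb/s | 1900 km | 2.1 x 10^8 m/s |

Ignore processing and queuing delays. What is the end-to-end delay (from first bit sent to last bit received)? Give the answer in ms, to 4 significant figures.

20.63 ms

Transmission delays (L/R per hop): 0.000181818, 0.620155, 0.00186916 ms; sum = 0.622206 ms.
Propagation delays (d/s per hop): 10.9524, 0.00565, 9.04762 ms; sum = 20.0057 ms.
End-to-end = 20.63 ms.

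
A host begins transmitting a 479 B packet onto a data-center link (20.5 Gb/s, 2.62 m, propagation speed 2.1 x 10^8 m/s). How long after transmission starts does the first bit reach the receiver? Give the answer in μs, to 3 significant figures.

0.0125 μs

First bit experiences only propagation delay: d/s = 2.62/210000000 = 0.0125 μs.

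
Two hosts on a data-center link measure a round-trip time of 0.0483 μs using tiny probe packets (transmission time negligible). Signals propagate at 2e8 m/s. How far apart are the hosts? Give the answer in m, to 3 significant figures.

One-way propagation = RTT/2 = 0.02415 μs.
d = s × t = 200000000 × 2.415e-08 = 4.83 m.

4.83 m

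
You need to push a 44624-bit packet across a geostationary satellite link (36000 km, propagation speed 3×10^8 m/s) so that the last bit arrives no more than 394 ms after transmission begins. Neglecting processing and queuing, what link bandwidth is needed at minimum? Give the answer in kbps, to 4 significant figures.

Propagation delay = 36000000 / 300000000 = 120 ms.
Transmission budget = 394 − 120 = 274 ms.
R ≥ L / t_tx = 44624 bits / 0.274 s = 162.9 kbps.

162.9 kbps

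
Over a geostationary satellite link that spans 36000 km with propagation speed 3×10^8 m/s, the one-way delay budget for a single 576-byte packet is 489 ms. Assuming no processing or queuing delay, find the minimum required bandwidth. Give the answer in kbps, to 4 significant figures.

12.49 kbps

L = 4608 bits.
Propagation delay = 36000000 / 300000000 = 120 ms.
Transmission budget = 489 − 120 = 369 ms.
R ≥ L / t_tx = 4608 bits / 0.369 s = 12.49 kbps.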